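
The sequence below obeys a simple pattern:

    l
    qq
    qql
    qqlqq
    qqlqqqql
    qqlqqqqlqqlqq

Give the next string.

qqlqqqqlqqlqqqqlqqqql

Each term (from the third on) is the previous term followed by the one before it: term 3 = qq·l = qql.
The next term joins qqlqqqqlqqlqq and qqlqqqql.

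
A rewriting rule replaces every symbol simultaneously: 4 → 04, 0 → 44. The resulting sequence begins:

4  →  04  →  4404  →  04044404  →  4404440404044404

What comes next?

Rewriting the 16 symbols of 4404440404044404 one by one yields 04 04 44 04 04 04 44 04 44 04 44 04 04 04 44 04; concatenated:

04044404040444044404440404044404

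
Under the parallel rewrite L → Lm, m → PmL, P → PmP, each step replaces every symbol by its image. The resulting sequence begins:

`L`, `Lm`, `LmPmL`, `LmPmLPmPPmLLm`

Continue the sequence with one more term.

LmPmLPmPPmLLmPmPPmLPmPPmPPmLLmLmPmL

Applying the rule to each of the 13 symbols of LmPmLPmPPmLLm gives the pieces Lm PmL PmP PmL Lm PmP PmL PmP PmP PmL Lm Lm PmL, which concatenate to the answer.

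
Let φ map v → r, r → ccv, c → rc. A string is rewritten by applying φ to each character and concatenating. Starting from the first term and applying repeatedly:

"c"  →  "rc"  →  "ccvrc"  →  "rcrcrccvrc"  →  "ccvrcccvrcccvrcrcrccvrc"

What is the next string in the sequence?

Replace each of the 23 characters of ccvrcccvrcccvrcrcrccvrc in place — rc rc r ccv rc rc rc r ccv rc rc rc r ccv rc ccv rc ccv rc rc r ccv rc — and concatenate.

rcrcrccvrcrcrcrccvrcrcrcrccvrcccvrcccvrcrcrccvrc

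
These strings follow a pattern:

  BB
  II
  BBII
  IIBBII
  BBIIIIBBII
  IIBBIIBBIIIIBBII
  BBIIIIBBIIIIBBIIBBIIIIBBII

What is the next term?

IIBBIIBBIIIIBBIIBBIIIIBBIIIIBBIIBBIIIIBBII

This is a Fibonacci-style word recurrence s(k) = s(k−2)·s(k−1): e.g. BB·II = BBII.
So term 8 is IIBBIIBBIIIIBBII·BBIIIIBBIIIIBBIIBBIIIIBBII.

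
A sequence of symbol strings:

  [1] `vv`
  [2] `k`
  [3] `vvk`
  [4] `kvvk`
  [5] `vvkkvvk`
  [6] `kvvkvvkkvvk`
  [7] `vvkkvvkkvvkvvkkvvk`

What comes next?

Each term (from the third on) is the two preceding terms concatenated in order: term 3 = vv·k = vvk.
So term 8 is kvvkvvkkvvk·vvkkvvkkvvkvvkkvvk.

kvvkvvkkvvkvvkkvvkkvvkvvkkvvk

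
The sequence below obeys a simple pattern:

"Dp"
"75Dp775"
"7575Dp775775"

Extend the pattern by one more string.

757575Dp775775775

Every step adds 75 to the front and 775 to the end of the previous string.
So the next term is 75·7575Dp775775·775.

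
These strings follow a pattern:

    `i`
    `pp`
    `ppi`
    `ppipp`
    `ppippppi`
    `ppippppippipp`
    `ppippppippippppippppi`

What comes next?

This is a Fibonacci-style word recurrence s(k) = s(k−1)·s(k−2): e.g. pp·i = ppi.
So term 8 is ppippppippippppippppi·ppippppippipp.

ppippppippippppippppippippppippipp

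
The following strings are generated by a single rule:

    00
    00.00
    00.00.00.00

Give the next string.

00.00.00.00.00.00.00.00

s(k+1) = s(k)·.·s(k) — each term doubles the last with '.' between the halves.
One more doubling of 00.00.00.00 gives the answer.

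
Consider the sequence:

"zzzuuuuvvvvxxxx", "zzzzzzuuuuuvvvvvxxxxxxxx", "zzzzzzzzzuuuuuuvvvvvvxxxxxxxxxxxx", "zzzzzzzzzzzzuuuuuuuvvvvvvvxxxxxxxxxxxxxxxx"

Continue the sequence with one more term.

Reading off run lengths: z runs 3, 6, 9, 12; u runs 4, 5, 6, 7; v runs 4, 5, 6, 7; x runs 4, 8, 12, 16 — each is linear in n (n = 1, 2, …).
For the next term, n = 5, so the run lengths are 15, 8, 8, 20.

zzzzzzzzzzzzzzzuuuuuuuuvvvvvvvvxxxxxxxxxxxxxxxxxxxx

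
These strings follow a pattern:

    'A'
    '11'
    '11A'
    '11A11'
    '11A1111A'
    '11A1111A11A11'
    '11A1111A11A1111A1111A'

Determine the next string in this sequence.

Each term (from the third on) is the previous term followed by the one before it: term 3 = 11·A = 11A.
So term 8 is 11A1111A11A1111A1111A·11A1111A11A11.

11A1111A11A1111A1111A11A1111A11A11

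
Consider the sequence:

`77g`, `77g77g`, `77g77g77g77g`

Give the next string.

Every step duplicates the string.
One more doubling of 77g77g77g77g gives the answer.

77g77g77g77g77g77g77g77g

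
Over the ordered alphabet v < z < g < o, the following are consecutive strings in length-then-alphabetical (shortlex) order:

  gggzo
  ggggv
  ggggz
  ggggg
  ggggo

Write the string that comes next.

gggov

The successor of ggggo increments the rightmost position that isn't already o and resets every position after it to v.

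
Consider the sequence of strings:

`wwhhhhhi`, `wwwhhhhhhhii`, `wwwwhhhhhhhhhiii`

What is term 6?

Each string has the form w^{n} h^{2n+1} i^{n-1}, where the shown terms are n = 2, 3, 4.
At n = 7 the blocks have lengths 7, 15, 6.

wwwwwwwhhhhhhhhhhhhhhhiiiiii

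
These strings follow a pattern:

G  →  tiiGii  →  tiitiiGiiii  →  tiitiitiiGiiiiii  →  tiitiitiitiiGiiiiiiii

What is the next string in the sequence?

Every step adds tii to the front and ii to the end of the previous string.
Applying this once more to tiitiitiitiiGiiiiiiii:

tiitiitiitiitiiGiiiiiiiiii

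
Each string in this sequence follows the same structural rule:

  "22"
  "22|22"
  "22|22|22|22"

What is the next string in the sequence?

s(k+1) = s(k)·|·s(k) — each term doubles the last with '|' between the halves.
Doubling 22|22|22|22 with '|' between the halves:

22|22|22|22|22|22|22|22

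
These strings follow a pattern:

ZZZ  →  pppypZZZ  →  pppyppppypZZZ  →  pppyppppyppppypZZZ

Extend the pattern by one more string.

Every step adds pppyp at the front: s(k+1) = pppyp·s(k).
Applying this once more to pppyppppyppppypZZZ:

pppyppppyppppyppppypZZZ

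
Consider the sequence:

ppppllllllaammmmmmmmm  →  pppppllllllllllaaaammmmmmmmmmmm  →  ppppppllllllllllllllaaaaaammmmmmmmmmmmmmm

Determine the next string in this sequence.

The n-th term is n+2 p's then 4n-2 l's then 2n-2 a's then 3n+3 m's, where the shown terms are n = 2, 3, 4.
For the next term, n = 5, so the run lengths are 7, 18, 8, 18.

pppppppllllllllllllllllllaaaaaaaammmmmmmmmmmmmmmmmm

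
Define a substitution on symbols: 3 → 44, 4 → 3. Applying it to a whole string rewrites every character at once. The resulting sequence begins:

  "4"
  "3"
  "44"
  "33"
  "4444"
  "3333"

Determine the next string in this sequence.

44444444

Expanding 3333: 3→44, 3→44, 3→44, 3→44. Concatenated: 44 44 44 44.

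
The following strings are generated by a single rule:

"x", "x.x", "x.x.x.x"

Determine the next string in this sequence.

x.x.x.x.x.x.x.x

s(k+1) = s(k)·.·s(k) — each term doubles the last with '.' between the halves.
So the next term is two copies of x.x.x.x with '.' between the halves.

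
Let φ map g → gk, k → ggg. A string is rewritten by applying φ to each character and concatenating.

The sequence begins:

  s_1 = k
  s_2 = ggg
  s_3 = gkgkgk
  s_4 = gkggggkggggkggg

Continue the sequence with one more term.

φ(gkggggkggggkggg) expands symbol-by-symbol to gk ggg gk gk gk gk ggg gk gk gk gk ggg gk gk gk; joining the 15 pieces gives the next term.

gkggggkgkgkgkggggkgkgkgkggggkgkgk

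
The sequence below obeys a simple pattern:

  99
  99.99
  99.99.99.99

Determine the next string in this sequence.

99.99.99.99.99.99.99.99

Every step duplicates the string with '.' between the halves.
One more doubling of 99.99.99.99 gives the answer.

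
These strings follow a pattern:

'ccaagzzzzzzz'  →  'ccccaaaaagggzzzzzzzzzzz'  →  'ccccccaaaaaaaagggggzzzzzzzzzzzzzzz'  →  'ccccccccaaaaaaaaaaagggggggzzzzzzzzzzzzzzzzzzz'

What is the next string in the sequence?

ccccccccccaaaaaaaaaaaaaagggggggggzzzzzzzzzzzzzzzzzzzzzzz

Reading off run lengths: c runs 2, 4, 6, 8; a runs 2, 5, 8, 11; g runs 1, 3, 5, 7; z runs 7, 11, 15, 19 — each is linear in n (n = 1, 2, …).
At n = 5 the blocks have lengths 10, 14, 9, 23.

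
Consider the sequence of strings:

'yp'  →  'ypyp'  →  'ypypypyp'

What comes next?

ypypypypypypypyp

s(k+1) = s(k)·s(k) — each term doubles the last.
So the next term is two copies of ypypypyp.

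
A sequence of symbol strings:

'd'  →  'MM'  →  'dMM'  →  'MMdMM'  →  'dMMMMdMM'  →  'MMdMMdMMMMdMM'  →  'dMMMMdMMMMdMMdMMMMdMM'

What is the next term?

MMdMMdMMMMdMMdMMMMdMMMMdMMdMMMMdMM

This is a Fibonacci-style word recurrence s(k) = s(k−2)·s(k−1): e.g. d·MM = dMM.
The next term joins MMdMMdMMMMdMM and dMMMMdMMMMdMMdMMMMdMM.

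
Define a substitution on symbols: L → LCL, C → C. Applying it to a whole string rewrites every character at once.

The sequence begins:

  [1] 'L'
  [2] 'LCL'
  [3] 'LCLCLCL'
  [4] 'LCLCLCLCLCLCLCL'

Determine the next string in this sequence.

LCLCLCLCLCLCLCLCLCLCLCLCLCLCLCL

Applying the rule to each of the 15 symbols of LCLCLCLCLCLCLCL gives the pieces LCL C LCL C LCL C LCL C LCL C LCL C LCL C LCL, which concatenate to the answer.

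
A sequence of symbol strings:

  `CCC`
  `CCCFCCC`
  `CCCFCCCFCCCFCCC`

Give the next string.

CCCFCCCFCCCFCCCFCCCFCCCFCCCFCCC

Each string is two copies of the previous one joined by 'F'.
So the next term is two copies of CCCFCCCFCCCFCCC with 'F' between the halves.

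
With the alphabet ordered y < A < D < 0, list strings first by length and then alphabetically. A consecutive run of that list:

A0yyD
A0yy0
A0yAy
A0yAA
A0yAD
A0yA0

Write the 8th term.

A0yDA

Continuing the enumeration 2 steps past A0yA0: A0yA0 → A0yDy → (answer).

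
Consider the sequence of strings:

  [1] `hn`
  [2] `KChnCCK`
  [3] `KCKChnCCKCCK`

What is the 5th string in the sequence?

KCKCKCKChnCCKCCKCCKCCK

Each term wraps the previous one in KC on the left and CCK on the right.
From KCKChnCCKCCK, 2 further steps: KCKChnCCKCCK → KCKCKChnCCKCCKCCK → (answer).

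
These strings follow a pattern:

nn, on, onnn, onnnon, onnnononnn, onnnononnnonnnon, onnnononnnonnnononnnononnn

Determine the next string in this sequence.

onnnononnnonnnononnnononnnonnnononnnonnnon

From term 3 onward, concatenate the last term with the second-to-last: on·nn = onnn, onnn·on = onnnon, …
So term 8 is onnnononnnonnnononnnononnn·onnnononnnonnnon.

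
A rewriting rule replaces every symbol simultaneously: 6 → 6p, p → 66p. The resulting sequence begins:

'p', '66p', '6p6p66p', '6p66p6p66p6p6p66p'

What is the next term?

Rewriting the 17 symbols of 6p66p6p66p6p6p66p one by one yields 6p 66p 6p 6p 66p 6p 66p 6p 6p 66p 6p 66p 6p 66p 6p 6p 66p; concatenated:

6p66p6p6p66p6p66p6p6p66p6p66p6p66p6p6p66p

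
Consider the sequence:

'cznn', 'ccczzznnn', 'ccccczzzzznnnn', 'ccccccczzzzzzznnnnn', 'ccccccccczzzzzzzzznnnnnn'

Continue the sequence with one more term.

Reading off run lengths: c runs 1, 3, 5, 7, 9; z runs 1, 3, 5, 7, 9; n runs 2, 3, 4, 5, 6 — each is linear in n (n = 1, 2, …).
At n = 6 the blocks have lengths 11, 11, 7.

ccccccccccczzzzzzzzzzznnnnnnn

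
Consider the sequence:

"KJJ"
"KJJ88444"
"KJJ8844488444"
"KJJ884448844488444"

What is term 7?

The strings grow by a fixed suffix 88444 each time.
From KJJ884448844488444, 3 further steps: KJJ884448844488444 → KJJ88444884448844488444 → KJJ8844488444884448844488444 → (answer).

KJJ884448844488444884448844488444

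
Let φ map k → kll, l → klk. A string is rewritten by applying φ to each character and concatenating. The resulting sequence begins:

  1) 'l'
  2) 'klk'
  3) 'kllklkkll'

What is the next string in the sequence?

kllklkklkkllklkkllkllklkklk

Apply φ to kllklkkll symbol by symbol: k→kll, l→klk, l→klk, k→kll, l→klk, k→kll, k→kll, l→klk, l→klk; joined: kll klk klk kll klk kll kll klk klk.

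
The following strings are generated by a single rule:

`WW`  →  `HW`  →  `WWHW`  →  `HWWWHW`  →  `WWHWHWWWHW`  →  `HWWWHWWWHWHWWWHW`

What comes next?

This is a Fibonacci-style word recurrence s(k) = s(k−2)·s(k−1): e.g. WW·HW = WWHW.
So term 7 is WWHWHWWWHW·HWWWHWWWHWHWWWHW.

WWHWHWWWHWHWWWHWWWHWHWWWHW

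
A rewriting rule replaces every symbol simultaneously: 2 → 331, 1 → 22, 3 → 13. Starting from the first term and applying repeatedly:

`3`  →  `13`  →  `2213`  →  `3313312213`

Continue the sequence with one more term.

Expanding 3313312213: 3→13, 3→13, 1→22, 3→13, 3→13, 1→22, 2→331, 2→331, 1→22, 3→13. Concatenated: 13 13 22 13 13 22 331 331 22 13.

1313221313223313312213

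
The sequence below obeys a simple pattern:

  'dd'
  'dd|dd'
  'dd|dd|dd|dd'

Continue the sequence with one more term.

Each string is two copies of the previous one joined by '|'.
Doubling dd|dd|dd|dd with '|' between the halves:

dd|dd|dd|dd|dd|dd|dd|dd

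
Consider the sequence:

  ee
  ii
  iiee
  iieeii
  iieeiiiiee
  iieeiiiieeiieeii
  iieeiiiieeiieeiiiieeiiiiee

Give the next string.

From term 3 onward, concatenate the last term with the second-to-last: ii·ee = iiee, iiee·ii = iieeii, …
The next term joins iieeiiiieeiieeiiiieeiiiiee and iieeiiiieeiieeii.

iieeiiiieeiieeiiiieeiiiieeiieeiiiieeiieeii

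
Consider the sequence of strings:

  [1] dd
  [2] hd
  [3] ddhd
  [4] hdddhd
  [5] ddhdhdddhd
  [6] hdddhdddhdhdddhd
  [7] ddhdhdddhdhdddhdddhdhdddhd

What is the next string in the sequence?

From term 3 onward, concatenate the second-to-last term with the last: dd·hd = ddhd, hd·ddhd = hdddhd, …
Continuing: hdddhdddhdhdddhd · ddhdhdddhdhdddhdddhdhdddhd gives term 8.

hdddhdddhdhdddhdddhdhdddhdhdddhdddhdhdddhd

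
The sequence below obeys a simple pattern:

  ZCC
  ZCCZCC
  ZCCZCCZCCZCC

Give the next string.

ZCCZCCZCCZCCZCCZCCZCCZCC

Every step duplicates the string.
So the next term is two copies of ZCCZCCZCCZCC.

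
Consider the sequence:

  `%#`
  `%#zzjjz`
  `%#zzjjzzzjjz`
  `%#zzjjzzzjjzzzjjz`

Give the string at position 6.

%#zzjjzzzjjzzzjjzzzjjzzzjjz

Every step adds zzjjz to the end: s(k+1) = s(k)·zzjjz.
From %#zzjjzzzjjzzzjjz, 2 further steps: %#zzjjzzzjjzzzjjz → %#zzjjzzzjjzzzjjzzzjjz → (answer).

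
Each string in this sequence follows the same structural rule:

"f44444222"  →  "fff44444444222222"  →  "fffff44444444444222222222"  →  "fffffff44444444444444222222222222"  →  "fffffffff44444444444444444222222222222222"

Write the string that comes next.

Term n consists of 2n-1 f's, followed by 3n+2 4's, followed by 3n 2's (n = 1, 2, …).
For the next term, n = 6, so the run lengths are 11, 20, 18.

fffffffffff44444444444444444444222222222222222222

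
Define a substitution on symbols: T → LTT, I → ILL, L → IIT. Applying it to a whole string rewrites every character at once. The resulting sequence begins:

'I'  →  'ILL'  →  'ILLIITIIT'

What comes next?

Expanding ILLIITIIT: I→ILL, L→IIT, L→IIT, I→ILL, I→ILL, T→LTT, I→ILL, I→ILL, T→LTT. Concatenated: ILL IIT IIT ILL ILL LTT ILL ILL LTT.

ILLIITIITILLILLLTTILLILLLTT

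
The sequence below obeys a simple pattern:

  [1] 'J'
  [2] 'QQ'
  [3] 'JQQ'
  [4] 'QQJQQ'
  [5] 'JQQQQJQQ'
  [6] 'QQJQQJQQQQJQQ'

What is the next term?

JQQQQJQQQQJQQJQQQQJQQ

From term 3 onward, concatenate the second-to-last term with the last: J·QQ = JQQ, QQ·JQQ = QQJQQ, …
The next term joins JQQQQJQQ and QQJQQJQQQQJQQ.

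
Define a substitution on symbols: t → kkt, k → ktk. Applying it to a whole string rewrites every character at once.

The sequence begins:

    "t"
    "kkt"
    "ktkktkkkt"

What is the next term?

ktkkktktkktkkktktkktkktkkkt

Rewriting each symbol of ktkktkkkt: k→ktk, t→kkt, k→ktk, k→ktk, t→kkt, k→ktk, k→ktk, k→ktk, t→kkt, which concatenates to ktk kkt ktk ktk kkt ktk ktk ktk kkt.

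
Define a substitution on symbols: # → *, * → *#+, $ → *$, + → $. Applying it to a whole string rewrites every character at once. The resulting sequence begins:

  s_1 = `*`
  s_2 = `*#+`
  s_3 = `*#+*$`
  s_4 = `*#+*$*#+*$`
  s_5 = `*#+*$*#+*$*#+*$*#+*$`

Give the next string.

Rewriting the 20 symbols of *#+*$*#+*$*#+*$*#+*$ one by one yields *#+ * $ *#+ *$ *#+ * $ *#+ *$ *#+ * $ *#+ *$ *#+ * $ *#+ *$; concatenated:

*#+*$*#+*$*#+*$*#+*$*#+*$*#+*$*#+*$*#+*$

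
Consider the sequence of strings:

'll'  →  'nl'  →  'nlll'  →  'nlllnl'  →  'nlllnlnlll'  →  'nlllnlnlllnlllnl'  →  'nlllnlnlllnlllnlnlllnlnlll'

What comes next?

This is a Fibonacci-style word recurrence s(k) = s(k−1)·s(k−2): e.g. nl·ll = nlll.
Continuing: nlllnlnlllnlllnlnlllnlnlll · nlllnlnlllnlllnl gives term 8.

nlllnlnlllnlllnlnlllnlnlllnlllnlnlllnlllnl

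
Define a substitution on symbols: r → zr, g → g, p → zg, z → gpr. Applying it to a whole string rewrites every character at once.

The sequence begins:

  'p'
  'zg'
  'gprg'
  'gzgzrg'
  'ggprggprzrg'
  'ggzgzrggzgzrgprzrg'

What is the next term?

Rewriting the 18 symbols of ggzgzrggzgzrgprzrg one by one yields g g gpr g gpr zr g g gpr g gpr zr g zg zr gpr zr g; concatenated:

gggprggprzrgggprggprzrgzgzrgprzrg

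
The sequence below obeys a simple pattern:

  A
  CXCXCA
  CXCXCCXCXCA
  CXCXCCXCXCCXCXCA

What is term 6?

Every step adds CXCXC at the front: s(k+1) = CXCXC·s(k).
From CXCXCCXCXCCXCXCA, 2 further steps: CXCXCCXCXCCXCXCA → CXCXCCXCXCCXCXCCXCXCA → (answer).

CXCXCCXCXCCXCXCCXCXCCXCXCA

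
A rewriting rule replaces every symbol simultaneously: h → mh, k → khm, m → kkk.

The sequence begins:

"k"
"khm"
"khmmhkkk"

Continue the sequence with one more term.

Rewriting each symbol of khmmhkkk: k→khm, h→mh, m→kkk, m→kkk, h→mh, k→khm, k→khm, k→khm, which concatenates to khm mh kkk kkk mh khm khm khm.

khmmhkkkkkkmhkhmkhmkhm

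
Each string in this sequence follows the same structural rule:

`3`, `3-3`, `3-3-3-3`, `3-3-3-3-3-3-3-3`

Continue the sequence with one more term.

3-3-3-3-3-3-3-3-3-3-3-3-3-3-3-3

Every step duplicates the string with '-' between the halves.
One more doubling of 3-3-3-3-3-3-3-3 gives the answer.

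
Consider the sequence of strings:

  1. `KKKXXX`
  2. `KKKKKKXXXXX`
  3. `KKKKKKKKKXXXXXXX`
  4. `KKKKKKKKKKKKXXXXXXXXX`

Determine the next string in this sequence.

KKKKKKKKKKKKKKKXXXXXXXXXXX

Reading off run lengths: K runs 3, 6, 9, 12; X runs 3, 5, 7, 9 — each is linear in n (n = 1, 2, …).
At n = 5 the blocks have lengths 15, 11.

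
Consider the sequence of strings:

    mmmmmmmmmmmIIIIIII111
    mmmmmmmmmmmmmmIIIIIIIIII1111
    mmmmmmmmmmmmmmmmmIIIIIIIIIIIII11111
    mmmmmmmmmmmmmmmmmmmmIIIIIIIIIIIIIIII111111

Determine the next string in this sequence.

mmmmmmmmmmmmmmmmmmmmmmmIIIIIIIIIIIIIIIIIII1111111

The n-th term is 3n+2 m's then 3n-2 I's then n 1's, where the shown terms are n = 3, 4, 5, 6.
At n = 7 the blocks have lengths 23, 19, 7.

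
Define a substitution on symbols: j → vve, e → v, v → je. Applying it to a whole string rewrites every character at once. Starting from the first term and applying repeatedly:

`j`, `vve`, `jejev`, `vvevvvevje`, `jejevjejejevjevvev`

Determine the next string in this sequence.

vvevvvevjevvevvvevvvevjevvevjejevje

Applying the rule to each of the 18 symbols of jejevjejejevjevvev gives the pieces vve v vve v je vve v vve v vve v je vve v je je v je, which concatenate to the answer.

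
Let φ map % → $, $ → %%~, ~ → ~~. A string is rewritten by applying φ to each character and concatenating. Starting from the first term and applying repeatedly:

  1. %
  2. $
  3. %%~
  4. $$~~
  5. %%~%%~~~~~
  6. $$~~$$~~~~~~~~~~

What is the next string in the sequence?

%%~%%~~~~~%%~%%~~~~~~~~~~~~~~~~~~~~~

φ($$~~$$~~~~~~~~~~) expands symbol-by-symbol to %%~ %%~ ~~ ~~ %%~ %%~ ~~ ~~ ~~ ~~ ~~ ~~ ~~ ~~ ~~ ~~; joining the 16 pieces gives the next term.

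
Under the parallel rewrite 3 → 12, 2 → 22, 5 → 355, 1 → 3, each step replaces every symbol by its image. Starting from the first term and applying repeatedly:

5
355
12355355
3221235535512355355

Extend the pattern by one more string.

12222232212355355123553553221235535512355355

φ(3221235535512355355) expands symbol-by-symbol to 12 22 22 3 22 12 355 355 12 355 355 3 22 12 355 355 12 355 355; joining the 19 pieces gives the next term.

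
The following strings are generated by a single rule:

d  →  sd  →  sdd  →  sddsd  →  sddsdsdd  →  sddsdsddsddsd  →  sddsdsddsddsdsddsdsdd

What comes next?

Each term (from the third on) is the previous term followed by the one before it: term 3 = sd·d = sdd.
The next term joins sddsdsddsddsdsddsdsdd and sddsdsddsddsd.

sddsdsddsddsdsddsdsddsddsdsddsddsd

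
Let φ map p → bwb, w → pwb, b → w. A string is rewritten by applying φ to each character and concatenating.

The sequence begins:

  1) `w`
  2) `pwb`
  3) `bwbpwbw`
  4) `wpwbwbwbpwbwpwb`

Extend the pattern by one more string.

pwbbwbpwbwpwbwpwbwbwbpwbwpwbbwbpwbw

Applying the rule to each of the 15 symbols of wpwbwbwbpwbwpwb gives the pieces pwb bwb pwb w pwb w pwb w bwb pwb w pwb bwb pwb w, which concatenate to the answer.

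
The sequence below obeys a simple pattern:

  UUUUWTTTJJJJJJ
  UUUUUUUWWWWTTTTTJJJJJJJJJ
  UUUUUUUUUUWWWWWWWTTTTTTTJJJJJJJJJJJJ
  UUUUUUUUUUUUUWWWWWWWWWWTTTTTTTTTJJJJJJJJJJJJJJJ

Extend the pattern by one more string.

UUUUUUUUUUUUUUUUWWWWWWWWWWWWWTTTTTTTTTTTJJJJJJJJJJJJJJJJJJ

Term n consists of 3n+1 U's, followed by 3n-2 W's, followed by 2n+1 T's, followed by 3n+3 J's (n = 1, 2, …).
Setting n = 5 gives 16, 13, 11, 18 characters in each block.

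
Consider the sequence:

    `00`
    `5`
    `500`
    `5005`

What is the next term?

From term 3 onward, concatenate the last term with the second-to-last: 5·00 = 500, 500·5 = 5005, …
The next term joins 5005 and 500.

5005500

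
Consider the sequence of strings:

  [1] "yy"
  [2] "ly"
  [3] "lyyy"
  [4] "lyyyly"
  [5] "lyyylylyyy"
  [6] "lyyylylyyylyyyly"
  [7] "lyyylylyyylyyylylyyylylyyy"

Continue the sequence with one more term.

lyyylylyyylyyylylyyylylyyylyyylylyyylyyyly

From term 3 onward, concatenate the last term with the second-to-last: ly·yy = lyyy, lyyy·ly = lyyyly, …
The next term joins lyyylylyyylyyylylyyylylyyy and lyyylylyyylyyyly.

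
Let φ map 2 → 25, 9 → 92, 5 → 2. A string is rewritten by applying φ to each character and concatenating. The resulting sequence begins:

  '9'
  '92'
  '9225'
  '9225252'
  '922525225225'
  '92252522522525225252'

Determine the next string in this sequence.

Rewriting the 20 symbols of 92252522522525225252 one by one yields 92 25 25 2 25 2 25 25 2 25 25 2 25 2 25 25 2 25 2 25; concatenated:

922525225225252252522522525225225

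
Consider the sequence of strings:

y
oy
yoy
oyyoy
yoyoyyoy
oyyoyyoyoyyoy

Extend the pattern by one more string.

yoyoyyoyoyyoyyoyoyyoy

Each term (from the third on) is the two preceding terms concatenated in order: term 3 = y·oy = yoy.
So term 7 is yoyoyyoy·oyyoyyoyoyyoy.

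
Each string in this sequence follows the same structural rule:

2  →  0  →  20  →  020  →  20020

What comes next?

From term 3 onward, concatenate the second-to-last term with the last: 2·0 = 20, 0·20 = 020, …
The next term joins 020 and 20020.

02020020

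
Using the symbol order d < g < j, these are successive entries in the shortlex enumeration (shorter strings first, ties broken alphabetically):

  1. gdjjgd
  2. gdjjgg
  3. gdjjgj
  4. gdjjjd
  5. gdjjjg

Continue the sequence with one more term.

gdjjjj

Find the rightmost character of gdjjjg below j, bump it to the next letter, and reset everything to its right to d.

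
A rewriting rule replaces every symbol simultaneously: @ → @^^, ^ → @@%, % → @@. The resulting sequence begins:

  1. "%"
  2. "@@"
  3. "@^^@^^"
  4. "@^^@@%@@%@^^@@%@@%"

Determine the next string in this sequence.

Applying the rule to each of the 18 symbols of @^^@@%@@%@^^@@%@@% gives the pieces @^^ @@% @@% @^^ @^^ @@ @^^ @^^ @@ @^^ @@% @@% @^^ @^^ @@ @^^ @^^ @@, which concatenate to the answer.

@^^@@%@@%@^^@^^@@@^^@^^@@@^^@@%@@%@^^@^^@@@^^@^^@@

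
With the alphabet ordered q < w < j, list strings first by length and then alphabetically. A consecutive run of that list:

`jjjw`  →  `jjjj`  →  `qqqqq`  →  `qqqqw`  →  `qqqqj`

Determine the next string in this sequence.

qqqwq

Find the rightmost character of qqqqj below j, bump it to the next letter, and reset everything to its right to q.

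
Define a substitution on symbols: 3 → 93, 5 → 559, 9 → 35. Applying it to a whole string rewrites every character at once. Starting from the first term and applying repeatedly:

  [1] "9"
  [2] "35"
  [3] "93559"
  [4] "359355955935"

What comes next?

935593593559559355595593593559

Apply φ to 359355955935 symbol by symbol: 3→93, 5→559, 9→35, 3→93, 5→559, 5→559, 9→35, 5→559, 5→559, 9→35, 3→93, 5→559; joined: 93 559 35 93 559 559 35 559 559 35 93 559.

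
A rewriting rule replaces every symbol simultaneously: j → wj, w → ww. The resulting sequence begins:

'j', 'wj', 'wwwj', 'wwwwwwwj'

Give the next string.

wwwwwwwwwwwwwwwj

Apply φ to wwwwwwwj symbol by symbol: w→ww, w→ww, w→ww, w→ww, w→ww, w→ww, w→ww, j→wj; joined: ww ww ww ww ww ww ww wj.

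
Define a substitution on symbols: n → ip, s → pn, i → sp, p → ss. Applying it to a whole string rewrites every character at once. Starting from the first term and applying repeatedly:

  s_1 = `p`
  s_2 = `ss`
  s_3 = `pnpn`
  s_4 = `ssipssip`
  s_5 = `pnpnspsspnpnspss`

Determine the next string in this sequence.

ssipssippnsspnpnssipssippnsspnpn

φ(pnpnspsspnpnspss) expands symbol-by-symbol to ss ip ss ip pn ss pn pn ss ip ss ip pn ss pn pn; joining the 16 pieces gives the next term.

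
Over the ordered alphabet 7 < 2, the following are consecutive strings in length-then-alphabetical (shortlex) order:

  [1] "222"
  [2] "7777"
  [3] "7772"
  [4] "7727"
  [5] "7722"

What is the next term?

Treat 7722 as a base-2 numeral over the given alphabet and add one, carrying through any trailing 2's.

7277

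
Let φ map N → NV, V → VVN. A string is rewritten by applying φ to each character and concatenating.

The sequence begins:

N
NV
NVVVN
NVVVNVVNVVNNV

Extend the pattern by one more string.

φ(NVVVNVVNVVNNV) expands symbol-by-symbol to NV VVN VVN VVN NV VVN VVN NV VVN VVN NV NV VVN; joining the 13 pieces gives the next term.

NVVVNVVNVVNNVVVNVVNNVVVNVVNNVNVVVN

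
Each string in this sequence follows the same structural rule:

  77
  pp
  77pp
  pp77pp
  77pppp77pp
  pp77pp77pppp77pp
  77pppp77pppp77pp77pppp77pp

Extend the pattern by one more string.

This is a Fibonacci-style word recurrence s(k) = s(k−2)·s(k−1): e.g. 77·pp = 77pp.
The next term joins pp77pp77pppp77pp and 77pppp77pppp77pp77pppp77pp.

pp77pp77pppp77pp77pppp77pppp77pp77pppp77pp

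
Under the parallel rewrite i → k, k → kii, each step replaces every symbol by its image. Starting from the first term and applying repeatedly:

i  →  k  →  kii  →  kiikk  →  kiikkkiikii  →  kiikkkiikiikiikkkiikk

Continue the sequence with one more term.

Rewriting the 21 symbols of kiikkkiikiikiikkkiikk one by one yields kii k k kii kii kii k k kii k k kii k k kii kii kii k k kii kii; concatenated:

kiikkkiikiikiikkkiikkkiikkkiikiikiikkkiikii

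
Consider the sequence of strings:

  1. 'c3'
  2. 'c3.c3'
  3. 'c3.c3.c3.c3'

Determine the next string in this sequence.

s(k+1) = s(k)·.·s(k) — each term doubles the last with '.' between the halves.
Doubling c3.c3.c3.c3 with '.' between the halves:

c3.c3.c3.c3.c3.c3.c3.c3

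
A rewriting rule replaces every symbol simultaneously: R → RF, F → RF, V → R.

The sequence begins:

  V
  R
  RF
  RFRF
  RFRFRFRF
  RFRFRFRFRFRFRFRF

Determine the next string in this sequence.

RFRFRFRFRFRFRFRFRFRFRFRFRFRFRFRF

Replace each of the 16 characters of RFRFRFRFRFRFRFRF in place — RF RF RF RF RF RF RF RF RF RF RF RF RF RF RF RF — and concatenate.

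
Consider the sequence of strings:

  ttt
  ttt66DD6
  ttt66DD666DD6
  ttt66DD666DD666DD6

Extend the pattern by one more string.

ttt66DD666DD666DD666DD6

The strings grow by a fixed suffix 66DD6 each time.
One more step from ttt66DD666DD666DD6 gives the answer.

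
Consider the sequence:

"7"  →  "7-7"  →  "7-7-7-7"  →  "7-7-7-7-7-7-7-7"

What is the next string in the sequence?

Every step duplicates the string with '-' between the halves.
Doubling 7-7-7-7-7-7-7-7 with '-' between the halves:

7-7-7-7-7-7-7-7-7-7-7-7-7-7-7-7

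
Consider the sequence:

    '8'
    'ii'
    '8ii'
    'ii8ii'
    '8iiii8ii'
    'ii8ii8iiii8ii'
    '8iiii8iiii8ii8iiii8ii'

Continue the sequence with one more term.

This is a Fibonacci-style word recurrence s(k) = s(k−2)·s(k−1): e.g. 8·ii = 8ii.
Continuing: ii8ii8iiii8ii · 8iiii8iiii8ii8iiii8ii gives term 8.

ii8ii8iiii8ii8iiii8iiii8ii8iiii8ii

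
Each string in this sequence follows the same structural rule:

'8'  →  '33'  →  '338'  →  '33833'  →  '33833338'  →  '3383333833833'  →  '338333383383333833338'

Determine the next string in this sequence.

Each term (from the third on) is the previous term followed by the one before it: term 3 = 33·8 = 338.
Continuing: 338333383383333833338 · 3383333833833 gives term 8.

3383333833833338333383383333833833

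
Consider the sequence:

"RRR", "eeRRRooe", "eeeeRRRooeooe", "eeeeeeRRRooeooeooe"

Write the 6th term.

eeeeeeeeeeRRRooeooeooeooeooe

Every step adds ee to the front and ooe to the end of the previous string.
From eeeeeeRRRooeooeooe, 2 further steps: eeeeeeRRRooeooeooe → eeeeeeeeRRRooeooeooeooe → (answer).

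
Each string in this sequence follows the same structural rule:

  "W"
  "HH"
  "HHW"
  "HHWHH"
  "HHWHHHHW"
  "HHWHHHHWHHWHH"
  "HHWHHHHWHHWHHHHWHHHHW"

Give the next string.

This is a Fibonacci-style word recurrence s(k) = s(k−1)·s(k−2): e.g. HH·W = HHW.
Continuing: HHWHHHHWHHWHHHHWHHHHW · HHWHHHHWHHWHH gives term 8.

HHWHHHHWHHWHHHHWHHHHWHHWHHHHWHHWHH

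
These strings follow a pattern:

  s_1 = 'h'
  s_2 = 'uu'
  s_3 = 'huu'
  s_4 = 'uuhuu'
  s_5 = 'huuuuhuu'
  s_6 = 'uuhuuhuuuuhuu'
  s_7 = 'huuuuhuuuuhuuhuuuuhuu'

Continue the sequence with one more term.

This is a Fibonacci-style word recurrence s(k) = s(k−2)·s(k−1): e.g. h·uu = huu.
So term 8 is uuhuuhuuuuhuu·huuuuhuuuuhuuhuuuuhuu.

uuhuuhuuuuhuuhuuuuhuuuuhuuhuuuuhuu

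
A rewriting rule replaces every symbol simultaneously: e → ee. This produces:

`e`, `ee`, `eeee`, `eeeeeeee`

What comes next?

eeeeeeeeeeeeeeee

Expanding eeeeeeee: e→ee, e→ee, e→ee, e→ee, e→ee, e→ee, e→ee, e→ee. Concatenated: ee ee ee ee ee ee ee ee.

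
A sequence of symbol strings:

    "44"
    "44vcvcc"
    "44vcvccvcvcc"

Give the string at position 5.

44vcvccvcvccvcvccvcvcc

Each term is the previous one with vcvcc appended.
From 44vcvccvcvcc, 2 further steps: 44vcvccvcvcc → 44vcvccvcvccvcvcc → (answer).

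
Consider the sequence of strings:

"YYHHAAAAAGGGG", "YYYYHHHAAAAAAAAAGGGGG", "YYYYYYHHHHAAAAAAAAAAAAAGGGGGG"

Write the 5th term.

YYYYYYYYYYHHHHHHAAAAAAAAAAAAAAAAAAAAAGGGGGGGG

Reading off run lengths: Y runs 2, 4, 6; H runs 2, 3, 4; A runs 5, 9, 13; G runs 4, 5, 6 — each is linear in n (n = 1, 2, …).
For term 5, n = 5, so the run lengths are 10, 6, 21, 8.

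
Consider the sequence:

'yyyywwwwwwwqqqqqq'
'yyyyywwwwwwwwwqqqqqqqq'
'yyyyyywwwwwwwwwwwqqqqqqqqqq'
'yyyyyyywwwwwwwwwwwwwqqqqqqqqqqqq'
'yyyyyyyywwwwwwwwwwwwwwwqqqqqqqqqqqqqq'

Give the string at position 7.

Term n consists of n+1 y's, followed by 2n+1 w's, followed by 2n q's, where the shown terms are n = 3, 4, 5, 6, 7.
For term 7, n = 9, so the run lengths are 10, 19, 18.

yyyyyyyyyywwwwwwwwwwwwwwwwwwwqqqqqqqqqqqqqqqqqq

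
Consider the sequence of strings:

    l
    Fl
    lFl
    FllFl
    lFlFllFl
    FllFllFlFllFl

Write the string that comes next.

Each term (from the third on) is the two preceding terms concatenated in order: term 3 = l·Fl = lFl.
So term 7 is lFlFllFl·FllFllFlFllFl.

lFlFllFlFllFllFlFllFl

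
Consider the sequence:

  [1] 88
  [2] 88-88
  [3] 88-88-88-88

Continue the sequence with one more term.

Each string is two copies of the previous one joined by '-'.
One more doubling of 88-88-88-88 gives the answer.

88-88-88-88-88-88-88-88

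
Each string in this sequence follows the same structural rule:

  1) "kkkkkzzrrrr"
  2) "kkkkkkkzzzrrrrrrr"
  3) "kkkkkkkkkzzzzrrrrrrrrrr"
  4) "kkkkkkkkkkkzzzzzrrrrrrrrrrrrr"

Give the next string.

Term n consists of 2n+3 k's, followed by n+1 z's, followed by 3n+1 r's (n = 1, 2, …).
Setting n = 5 gives 13, 6, 16 characters in each block.

kkkkkkkkkkkkkzzzzzzrrrrrrrrrrrrrrrr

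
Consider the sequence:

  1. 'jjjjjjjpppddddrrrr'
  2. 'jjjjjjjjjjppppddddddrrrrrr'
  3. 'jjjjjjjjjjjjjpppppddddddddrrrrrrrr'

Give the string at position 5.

Reading off run lengths: j runs 7, 10, 13; p runs 3, 4, 5; d runs 4, 6, 8; r runs 4, 6, 8 — each is linear in n, where the shown terms are n = 2, 3, 4.
At n = 6 the blocks have lengths 19, 7, 12, 12.

jjjjjjjjjjjjjjjjjjjpppppppddddddddddddrrrrrrrrrrrr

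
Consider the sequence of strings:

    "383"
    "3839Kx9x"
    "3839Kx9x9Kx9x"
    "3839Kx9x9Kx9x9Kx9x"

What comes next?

Every step adds 9Kx9x to the end: s(k+1) = s(k)·9Kx9x.
So the next term is 3839Kx9x9Kx9x9Kx9x·9Kx9x.

3839Kx9x9Kx9x9Kx9x9Kx9x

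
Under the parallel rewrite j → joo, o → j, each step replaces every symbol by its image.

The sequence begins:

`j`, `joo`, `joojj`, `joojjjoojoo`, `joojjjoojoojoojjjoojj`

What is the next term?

joojjjoojoojoojjjoojjjoojjjoojoojoojjjoojoo

Replace each of the 21 characters of joojjjoojoojoojjjoojj in place — joo j j joo joo joo j j joo j j joo j j joo joo joo j j joo joo — and concatenate.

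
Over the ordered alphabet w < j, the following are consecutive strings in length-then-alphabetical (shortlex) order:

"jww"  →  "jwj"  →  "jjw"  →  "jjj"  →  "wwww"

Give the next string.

The successor of wwww increments the rightmost position that isn't already j and resets every position after it to w.

wwwj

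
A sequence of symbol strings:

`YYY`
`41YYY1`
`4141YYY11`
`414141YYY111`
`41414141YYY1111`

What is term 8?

41414141414141YYY1111111

s(k+1) = 41·s(k)·1, so each term gains 41 as a prefix and 1 as a suffix.
From 41414141YYY1111, 3 further steps: 41414141YYY1111 → 4141414141YYY11111 → 414141414141YYY111111 → (answer).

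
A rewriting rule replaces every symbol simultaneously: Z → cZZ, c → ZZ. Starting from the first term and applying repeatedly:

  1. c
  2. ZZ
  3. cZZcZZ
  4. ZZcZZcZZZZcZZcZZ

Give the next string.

Rewriting the 16 symbols of ZZcZZcZZZZcZZcZZ one by one yields cZZ cZZ ZZ cZZ cZZ ZZ cZZ cZZ cZZ cZZ ZZ cZZ cZZ ZZ cZZ cZZ; concatenated:

cZZcZZZZcZZcZZZZcZZcZZcZZcZZZZcZZcZZZZcZZcZZ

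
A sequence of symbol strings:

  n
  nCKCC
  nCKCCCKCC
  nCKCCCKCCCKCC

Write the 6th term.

nCKCCCKCCCKCCCKCCCKCC

The strings grow by a fixed suffix CKCC each time.
From nCKCCCKCCCKCC, 2 further steps: nCKCCCKCCCKCC → nCKCCCKCCCKCCCKCC → (answer).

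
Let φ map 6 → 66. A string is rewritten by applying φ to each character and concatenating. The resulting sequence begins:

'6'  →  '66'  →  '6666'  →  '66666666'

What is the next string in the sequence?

6666666666666666

Apply φ to 66666666 symbol by symbol: 6→66, 6→66, 6→66, 6→66, 6→66, 6→66, 6→66, 6→66; joined: 66 66 66 66 66 66 66 66.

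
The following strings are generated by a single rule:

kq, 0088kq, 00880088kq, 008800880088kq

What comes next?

Every step adds 0088 at the front: s(k+1) = 0088·s(k).
One more step from 008800880088kq gives the answer.

0088008800880088kq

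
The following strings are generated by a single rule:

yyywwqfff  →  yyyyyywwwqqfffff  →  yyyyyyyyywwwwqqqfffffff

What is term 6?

yyyyyyyyyyyyyyyyyywwwwwwwqqqqqqfffffffffffff

Each string has the form y^{3n} w^{n+1} q^{n} f^{2n+1} (n = 1, 2, …).
At n = 6 the blocks have lengths 18, 7, 6, 13.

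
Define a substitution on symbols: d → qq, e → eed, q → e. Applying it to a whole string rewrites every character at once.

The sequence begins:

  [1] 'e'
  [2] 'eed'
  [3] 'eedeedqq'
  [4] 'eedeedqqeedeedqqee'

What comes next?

Rewriting the 18 symbols of eedeedqqeedeedqqee one by one yields eed eed qq eed eed qq e e eed eed qq eed eed qq e e eed eed; concatenated:

eedeedqqeedeedqqeeeedeedqqeedeedqqeeeedeed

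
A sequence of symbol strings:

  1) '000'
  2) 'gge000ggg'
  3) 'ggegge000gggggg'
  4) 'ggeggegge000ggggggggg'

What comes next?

Each term wraps the previous one in gge on the left and ggg on the right.
One more step from ggeggegge000ggggggggg gives the answer.

ggeggeggegge000gggggggggggg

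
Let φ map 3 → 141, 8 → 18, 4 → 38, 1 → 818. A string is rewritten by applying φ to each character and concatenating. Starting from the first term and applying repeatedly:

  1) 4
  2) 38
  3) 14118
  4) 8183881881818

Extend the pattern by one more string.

Rewriting the 13 symbols of 8183881881818 one by one yields 18 818 18 141 18 18 818 18 18 818 18 818 18; concatenated:

1881818141181881818188181881818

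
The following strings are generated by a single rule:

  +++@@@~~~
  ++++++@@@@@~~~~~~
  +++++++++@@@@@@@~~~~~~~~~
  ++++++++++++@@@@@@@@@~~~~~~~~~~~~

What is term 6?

++++++++++++++++++@@@@@@@@@@@@@~~~~~~~~~~~~~~~~~~

Each string has the form +^{3n} @^{2n+1} ~^{3n} (n = 1, 2, …).
Setting n = 6 gives 18, 13, 18 characters in each block.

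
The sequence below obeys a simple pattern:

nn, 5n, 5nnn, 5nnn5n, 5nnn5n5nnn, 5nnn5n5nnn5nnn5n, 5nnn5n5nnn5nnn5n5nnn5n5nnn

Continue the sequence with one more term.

From term 3 onward, concatenate the last term with the second-to-last: 5n·nn = 5nnn, 5nnn·5n = 5nnn5n, …
The next term joins 5nnn5n5nnn5nnn5n5nnn5n5nnn and 5nnn5n5nnn5nnn5n.

5nnn5n5nnn5nnn5n5nnn5n5nnn5nnn5n5nnn5nnn5n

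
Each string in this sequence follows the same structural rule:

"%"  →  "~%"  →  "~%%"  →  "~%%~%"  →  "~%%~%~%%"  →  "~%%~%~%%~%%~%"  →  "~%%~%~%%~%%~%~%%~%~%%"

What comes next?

~%%~%~%%~%%~%~%%~%~%%~%%~%~%%~%%~%

Each term (from the third on) is the previous term followed by the one before it: term 3 = ~%·% = ~%%.
Continuing: ~%%~%~%%~%%~%~%%~%~%% · ~%%~%~%%~%%~% gives term 8.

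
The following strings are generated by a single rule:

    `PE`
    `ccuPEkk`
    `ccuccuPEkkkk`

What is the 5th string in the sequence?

ccuccuccuccuPEkkkkkkkk

Each term wraps the previous one in ccu on the left and kk on the right.
From ccuccuPEkkkk, 2 further steps: ccuccuPEkkkk → ccuccuccuPEkkkkkk → (answer).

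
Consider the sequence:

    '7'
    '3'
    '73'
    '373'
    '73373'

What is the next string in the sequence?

37373373

This is a Fibonacci-style word recurrence s(k) = s(k−2)·s(k−1): e.g. 7·3 = 73.
The next term joins 373 and 73373.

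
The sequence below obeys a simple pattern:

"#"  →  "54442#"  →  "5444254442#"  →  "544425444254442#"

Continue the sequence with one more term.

54442544425444254442#

Every step adds 54442 at the front: s(k+1) = 54442·s(k).
One more step from 544425444254442# gives the answer.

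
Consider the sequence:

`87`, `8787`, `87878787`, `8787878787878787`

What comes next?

87878787878787878787878787878787

s(k+1) = s(k)·s(k) — each term doubles the last.
One more doubling of 8787878787878787 gives the answer.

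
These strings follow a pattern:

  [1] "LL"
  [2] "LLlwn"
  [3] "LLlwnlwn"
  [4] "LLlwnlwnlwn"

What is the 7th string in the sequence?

LLlwnlwnlwnlwnlwnlwn

The strings grow by a fixed suffix lwn each time.
From LLlwnlwnlwn, 3 further steps: LLlwnlwnlwn → LLlwnlwnlwnlwn → LLlwnlwnlwnlwnlwn → (answer).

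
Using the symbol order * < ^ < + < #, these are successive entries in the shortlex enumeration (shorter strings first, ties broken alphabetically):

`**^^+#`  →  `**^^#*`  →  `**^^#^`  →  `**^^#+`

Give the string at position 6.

Continuing the enumeration 2 steps past **^^#+: **^^#+ → **^^## → (answer).

**^+**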